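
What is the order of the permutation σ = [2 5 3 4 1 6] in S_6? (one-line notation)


Cycle decomposition: (1 2 5)
Cycle lengths: 3
Order = lcm(3) = 3

ord(σ) = 3


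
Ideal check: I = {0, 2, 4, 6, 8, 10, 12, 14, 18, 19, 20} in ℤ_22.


Check ideal conditions for I = {0, 2, 4, 6, 8, 10, 12, 14, 18, 19, 20} in ℤ_22:
(1) I is an additive subgroup? No
(2) For r ∈ ℤ_22 and a ∈ I: r·a ∈ I? No  [counterexample: r=2, a=8, r·a mod 22 = 16 ∉ I]

No, I is not an ideal of ℤ_22


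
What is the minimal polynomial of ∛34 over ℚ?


∛34 satisfies x³ - 34 = 0, irreducible over ℚ (no rational root; 34 is not a perfect cube)

Minimal polynomial: x³ - 34


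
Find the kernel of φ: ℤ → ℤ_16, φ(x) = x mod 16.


Kernel = preimage of identity
ker(φ) = {x ∈ ℤ : x ≡ 0 (mod 16)} = 16ℤ = {0, ±16, ±32, ...}

ker(φ) = 16ℤ


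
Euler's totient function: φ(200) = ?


Factor n: 200 = 2^3 × 5^2
φ(n) = n · ∏(1 - 1/p) over distinct primes p | n
φ(200) = 200 · (1 - 1/2) · (1 - 1/5) = 80

φ(200) = 80


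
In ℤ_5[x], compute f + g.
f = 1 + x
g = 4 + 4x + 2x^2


Add coefficients mod 5:
x^0: 1 + 4 = 0 (mod 5)
x^1: 1 + 4 = 0 (mod 5)
x^2: 0 + 2 = 2 (mod 5)
Result: 2x^2

f + g = 2x^2


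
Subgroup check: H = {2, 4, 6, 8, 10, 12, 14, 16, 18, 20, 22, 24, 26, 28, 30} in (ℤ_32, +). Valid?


Subgroup test for H = {2, 4, 6, 8, 10, 12, 14, 16, 18, 20, 22, 24, 26, 28, 30} in (ℤ_32, +):
(1) 0 ∈ H? No
(2) Closure: for all a,b ∈ H, (a+b) mod 32 ∈ H? No  [counterexample: 2 + 30 = 0 ∉ H]
(3) Inverses: for all a ∈ H, -a mod 32 ∈ H? Yes

No, H is not a subgroup of ℤ_32


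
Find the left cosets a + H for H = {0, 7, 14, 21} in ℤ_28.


H = {0, 7, 14, 21}, |H| = 4
Number of cosets = |G|/|H| = 28/4 = 7
0 + H = {0, 7, 14, 21}
1 + H = {1, 8, 15, 22}
2 + H = {2, 9, 16, 23}
3 + H = {3, 10, 17, 24}
4 + H = {4, 11, 18, 25}
5 + H = {5, 12, 19, 26}
6 + H = {6, 13, 20, 27}

Cosets: 0+H={0,7,14,21}; 1+H={1,8,15,22}; 2+H={2,9,16,23}; 3+H={3,10,17,24}; 4+H={4,11,18,25}; 5+H={5,12,19,26}; 6+H={6,13,20,27}


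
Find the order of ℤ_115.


ℤ_n has n elements.

|ℤ_115| = 115


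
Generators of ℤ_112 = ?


g generates ℤ_n iff gcd(g,n) = 1
Prime factors of 112: 2, 7
Generators are g ∈ {1,...,111} not divisible by any of these primes.
Generators: {1, 3, 5, 9, 11, 13, 15, 17, 19, 23, 25, 27, 29, 31, 33, 37, 39, 41, 43, 45, 47, 51, 53, 55, 57, 59, 61, 65, 67, 69, 71, 73, 75, 79, 81, 83, 85, 87, 89, 93, 95, 97, 99, 101, 103, 107, 109, 111}
Number of generators = φ(112) = 48

Generators of ℤ_112 = {1, 3, 5, 9, 11, 13, 15, 17, 19, 23, 25, 27, 29, 31, 33, 37, 39, 41, 43, 45, 47, 51, 53, 55, 57, 59, 61, 65, 67, 69, 71, 73, 75, 79, 81, 83, 85, 87, 89, 93, 95, 97, 99, 101, 103, 107, 109, 111}


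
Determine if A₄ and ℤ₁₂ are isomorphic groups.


Comparing A₄ and ℤ₁₂:
A₄ is non-abelian, ℤ₁₂ is abelian

No, A₄ ≇ ℤ₁₂


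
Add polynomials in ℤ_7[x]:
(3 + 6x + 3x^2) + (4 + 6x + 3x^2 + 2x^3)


Add coefficients mod 7:
x^0: 3 + 4 = 0 (mod 7)
x^1: 6 + 6 = 5 (mod 7)
x^2: 3 + 3 = 6 (mod 7)
x^3: 0 + 2 = 2 (mod 7)
Result: 5x + 6x^2 + 2x^3

f + g = 5x + 6x^2 + 2x^3


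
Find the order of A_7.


|A_n| = n!/2 (even permutations)
|A_7| = 7!/2 = 5040/2 = 2520

|A_7| = 2520


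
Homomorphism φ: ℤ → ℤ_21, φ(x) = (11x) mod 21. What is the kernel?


Kernel = preimage of identity
ker(φ) = {x ∈ ℤ : 11x ≡ 0 (mod 21)}. gcd(11,21) = 1, so 11x ≡ 0 (mod 21) ⟺ x ≡ 0 (mod 21/1 = 21). Hence ker(φ) = 21ℤ

ker(φ) = 21ℤ


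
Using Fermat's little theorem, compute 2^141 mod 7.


Fermat's little theorem: if p is prime and gcd(a,p)=1, then a^(p-1) ≡ 1 (mod p)
p = 7 is prime, gcd(2,7) = 1
Reduce exponent: 141 mod 6 = 3
So 2^141 ≡ 2^3 (mod 7)
2^3 mod 7 = 1

2^141 ≡ 1 (mod 7)


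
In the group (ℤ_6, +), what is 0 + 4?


Operation: addition mod 6
0 + 4 = (a + b) mod 6 with a = 0, b = 4

0 + 4 = 4


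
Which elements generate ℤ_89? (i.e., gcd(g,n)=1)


g generates ℤ_n iff gcd(g,n) = 1
Prime factors of 89: 89
Generators are g ∈ {1,...,88} not divisible by any of these primes.
Generators: {1, 2, 3, 4, 5, 6, 7, 8, 9, 10, 11, 12, 13, 14, 15, 16, 17, 18, 19, 20, 21, 22, 23, 24, 25, 26, 27, 28, 29, 30, 31, 32, 33, 34, 35, 36, 37, 38, 39, 40, 41, 42, 43, 44, 45, 46, 47, 48, 49, 50, 51, 52, 53, 54, 55, 56, 57, 58, 59, 60, 61, 62, 63, 64, 65, 66, 67, 68, 69, 70, 71, 72, 73, 74, 75, 76, 77, 78, 79, 80, 81, 82, 83, 84, 85, 86, 87, 88}
Number of generators = φ(89) = 88

Generators of ℤ_89 = {1, 2, 3, 4, 5, 6, 7, 8, 9, 10, 11, 12, 13, 14, 15, 16, 17, 18, 19, 20, 21, 22, 23, 24, 25, 26, 27, 28, 29, 30, 31, 32, 33, 34, 35, 36, 37, 38, 39, 40, 41, 42, 43, 44, 45, 46, 47, 48, 49, 50, 51, 52, 53, 54, 55, 56, 57, 58, 59, 60, 61, 62, 63, 64, 65, 66, 67, 68, 69, 70, 71, 72, 73, 74, 75, 76, 77, 78, 79, 80, 81, 82, 83, 84, 85, 86, 87, 88}


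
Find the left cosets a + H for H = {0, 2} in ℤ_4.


H = {0, 2}, |H| = 2
Number of cosets = |G|/|H| = 4/2 = 2
0 + H = {0, 2}
1 + H = {1, 3}

Cosets: 0+H={0,2}; 1+H={1,3}


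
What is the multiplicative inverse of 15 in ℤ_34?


Use the extended Euclidean algorithm to write 1 = 15·s + 34·t; then s mod 34 is the inverse.
Euclidean algorithm:
  15 = 0·34 + 15
  34 = 2·15 + 4
  15 = 3·4 + 3
  4 = 1·3 + 1
  3 = 3·1 + 0
gcd(15,34) = 1
Back-substitution gives: 15·(-9) + 34·(4) = 1
So 15⁻¹ ≡ -9 ≡ 25 (mod 34)
Check: 15 × 25 = 375 ≡ 1 (mod 34) ✓

15⁻¹ ≡ 25 (mod 34)


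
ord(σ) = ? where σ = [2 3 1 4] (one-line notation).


Cycle decomposition: (1 2 3)
Cycle lengths: 3
Order = lcm(3) = 3

ord(σ) = 3


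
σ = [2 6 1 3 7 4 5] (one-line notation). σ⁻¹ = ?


To find σ⁻¹, swap domain and range:
σ(1) = 2 → σ⁻¹(2) = 1
σ(2) = 6 → σ⁻¹(6) = 2
σ(3) = 1 → σ⁻¹(1) = 3
σ(4) = 3 → σ⁻¹(3) = 4
σ(5) = 7 → σ⁻¹(7) = 5
σ(6) = 4 → σ⁻¹(4) = 6
σ(7) = 5 → σ⁻¹(5) = 7

σ⁻¹ = [3 1 4 6 7 2 5]


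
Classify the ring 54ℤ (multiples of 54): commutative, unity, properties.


54ℤ is a commutative ring under +,× but has no multiplicative identity (1 ∉ 54ℤ); it has no zero divisors, but without unity it is not an integral domain
Commutative: Yes
Integral domain: No
Has unity: No

54ℤ (multiples of 54): Commutative=Yes, Unity=No


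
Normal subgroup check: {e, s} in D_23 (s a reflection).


H = {e, s} in D_23 (s a reflection)
r·s·r⁻¹ = sr⁻² ≠ s for n ≥ 3, so {e, s} is not closed under conjugation

No, not a normal subgroup


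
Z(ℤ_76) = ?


Z(G) = {g ∈ G | gx = xg for all x ∈ G}
ℤ_76 is abelian, so Z(G) = G

Z(ℤ_76) = ℤ_76


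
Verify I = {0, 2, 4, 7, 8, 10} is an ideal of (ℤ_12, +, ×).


Check ideal conditions for I = {0, 2, 4, 7, 8, 10} in ℤ_12:
(1) I is an additive subgroup? No
(2) For r ∈ ℤ_12 and a ∈ I: r·a ∈ I? No  [counterexample: r=3, a=2, r·a mod 12 = 6 ∉ I]

No, I is not an ideal of ℤ_12


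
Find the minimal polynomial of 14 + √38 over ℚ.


Let α = 14 + √38. Then α - 14 = √38, so (α - 14)² = 38, giving α² - 28α + 158 = 0. Degree 2 and α ∉ ℚ, so this is the minimal polynomial.

Minimal polynomial: x² - 28x + 158


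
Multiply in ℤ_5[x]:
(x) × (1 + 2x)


Expand and collect like terms; reduce coefficients mod 5:
x^0: 0·1 = 0 ≡ 0 (mod 5)
x^1: 0·2 + 1·1 = 1 ≡ 1 (mod 5)
x^2: 1·2 = 2 ≡ 2 (mod 5)
Result: x + 2x^2

f · g = x + 2x^2


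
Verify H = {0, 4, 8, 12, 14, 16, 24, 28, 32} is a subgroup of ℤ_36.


Subgroup test for H = {0, 4, 8, 12, 14, 16, 24, 28, 32} in (ℤ_36, +):
(1) 0 ∈ H? Yes
(2) Closure: for all a,b ∈ H, (a+b) mod 36 ∈ H? No  [counterexample: 4 + 14 = 18 ∉ H]
(3) Inverses: for all a ∈ H, -a mod 36 ∈ H? No

No, H is not a subgroup of ℤ_36


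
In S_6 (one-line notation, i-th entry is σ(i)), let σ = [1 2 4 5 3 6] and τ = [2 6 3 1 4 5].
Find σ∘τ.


σ∘τ: apply τ first, then σ
1 →τ 2 →σ 2
2 →τ 6 →σ 6
3 →τ 3 →σ 4
4 →τ 1 →σ 1
5 →τ 4 →σ 5
6 →τ 5 →σ 3

σ∘τ = [2 6 4 1 5 3]


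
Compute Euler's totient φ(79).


Factor n: 79 = 79
φ(n) = n · ∏(1 - 1/p) over distinct primes p | n
φ(79) = 79 · (1 - 1/79) = 78

φ(79) = 78


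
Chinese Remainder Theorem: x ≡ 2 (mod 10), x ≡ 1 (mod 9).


m₁ = 10, m₂ = 9, gcd = 1, so CRT applies. M = m₁·m₂ = 90
Let M₁ = M/m₁ = 9, M₂ = M/m₂ = 10
Find y₁ ≡ M₁⁻¹ (mod m₁): 9⁻¹ ≡ 9 (mod 10)
Find y₂ ≡ M₂⁻¹ (mod m₂): 10⁻¹ ≡ 1 (mod 9)
x = a₁·M₁·y₁ + a₂·M₂·y₂ = 2·9·9 + 1·10·1 = 172
Reduce mod 90: x ≡ 82
Check: 82 mod 10 = 2 ✓, 82 mod 9 = 1 ✓

x ≡ 82 (mod 90)


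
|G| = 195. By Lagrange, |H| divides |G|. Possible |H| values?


Lagrange's theorem: |H| divides |G|
|G| = 195
Divisors of 195: 1, 3, 5, 13, 15, 39, 65, 195

Possible subgroup orders: {1, 3, 5, 13, 15, 39, 65, 195}


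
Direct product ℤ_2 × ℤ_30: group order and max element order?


|ℤ_2 × ℤ_30| = 2 × 30 = 60
Max element order = lcm(2,30) = 30
Cyclic? No (gcd=2)

|ℤ_2×ℤ_30| = 60, max element order = 30


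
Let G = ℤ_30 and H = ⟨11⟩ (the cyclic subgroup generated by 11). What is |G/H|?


|⟨11⟩| = n / gcd(11, 30) = 30 / 1 = 30
H is normal (ℤ_30 is abelian).
|G/H| = |G| / |H| = 30 / 30 = 1

|G/H| = 1


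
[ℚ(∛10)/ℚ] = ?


∛10 has minimal polynomial x³ - 10 (irreducible over ℚ since 10 is not a perfect cube)

[ℚ(∛10)/ℚ] = 3


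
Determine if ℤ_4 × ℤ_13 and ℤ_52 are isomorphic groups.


Comparing ℤ_4 × ℤ_13 and ℤ_52:
gcd(4,13) = 1, so ℤ_4 × ℤ_13 ≅ ℤ_52 (CRT)

Yes, ℤ_4 × ℤ_13 ≅ ℤ_52


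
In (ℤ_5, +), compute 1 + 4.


Operation: addition mod 5
1 + 4 = (a + b) mod 5 with a = 1, b = 4

1 + 4 = 0


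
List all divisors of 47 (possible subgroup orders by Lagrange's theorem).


Lagrange's theorem: |H| divides |G|
|G| = 47
Divisors of 47: 1, 47

Possible subgroup orders: {1, 47}


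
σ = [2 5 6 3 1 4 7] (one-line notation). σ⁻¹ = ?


To find σ⁻¹, swap domain and range:
σ(1) = 2 → σ⁻¹(2) = 1
σ(2) = 5 → σ⁻¹(5) = 2
σ(3) = 6 → σ⁻¹(6) = 3
σ(4) = 3 → σ⁻¹(3) = 4
σ(5) = 1 → σ⁻¹(1) = 5
σ(6) = 4 → σ⁻¹(4) = 6
σ(7) = 7 → σ⁻¹(7) = 7

σ⁻¹ = [5 1 4 6 2 3 7]


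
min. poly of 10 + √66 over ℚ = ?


Let α = 10 + √66. Then α - 10 = √66, so (α - 10)² = 66, giving α² - 20α + 34 = 0. Degree 2 and α ∉ ℚ, so this is the minimal polynomial.

Minimal polynomial: x² - 20x + 34


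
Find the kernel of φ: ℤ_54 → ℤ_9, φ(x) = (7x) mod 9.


Kernel = preimage of identity
ker(φ) = {x ∈ ℤ_54 : 7x ≡ 0 (mod 9)}. Since 9 | 54, φ is well-defined. The kernel is the cyclic subgroup ⟨9⟩ of ℤ_54 (order 6), i.e. {0, 9, 18, 27, 36, 45}

ker(φ) = {0, 9, 18, 27, 36, 45}


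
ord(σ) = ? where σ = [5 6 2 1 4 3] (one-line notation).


Cycle decomposition: (1 5 4) (2 6 3)
Cycle lengths: 3, 3
Order = lcm(3, 3) = 3

ord(σ) = 3


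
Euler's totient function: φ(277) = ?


Factor n: 277 = 277
φ(n) = n · ∏(1 - 1/p) over distinct primes p | n
φ(277) = 277 · (1 - 1/277) = 276

φ(277) = 276


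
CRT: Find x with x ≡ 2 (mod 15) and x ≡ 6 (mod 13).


m₁ = 15, m₂ = 13, gcd = 1, so CRT applies. M = m₁·m₂ = 195
Let M₁ = M/m₁ = 13, M₂ = M/m₂ = 15
Find y₁ ≡ M₁⁻¹ (mod m₁): 13⁻¹ ≡ 7 (mod 15)
Find y₂ ≡ M₂⁻¹ (mod m₂): 15⁻¹ ≡ 7 (mod 13)
x = a₁·M₁·y₁ + a₂·M₂·y₂ = 2·13·7 + 6·15·7 = 812
Reduce mod 195: x ≡ 32
Check: 32 mod 15 = 2 ✓, 32 mod 13 = 6 ✓

x ≡ 32 (mod 195)


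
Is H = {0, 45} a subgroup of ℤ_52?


Subgroup test for H = {0, 45} in (ℤ_52, +):
(1) 0 ∈ H? Yes
(2) Closure: for all a,b ∈ H, (a+b) mod 52 ∈ H? No  [counterexample: 45 + 45 = 38 ∉ H]
(3) Inverses: for all a ∈ H, -a mod 52 ∈ H? No

No, H is not a subgroup of ℤ_52


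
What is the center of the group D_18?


Z(G) = {g ∈ G | gx = xg for all x ∈ G}
For even n, Z(D_n) = {e, r^(n/2)}: the 180° rotation r^9 commutes with every reflection and rotation

Z(D_18) = {e, r^9}


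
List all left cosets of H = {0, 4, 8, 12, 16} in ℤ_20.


H = {0, 4, 8, 12, 16}, |H| = 5
Number of cosets = |G|/|H| = 20/5 = 4
0 + H = {0, 4, 8, 12, 16}
1 + H = {1, 5, 9, 13, 17}
2 + H = {2, 6, 10, 14, 18}
3 + H = {3, 7, 11, 15, 19}

Cosets: 0+H={0,4,8,12,16}; 1+H={1,5,9,13,17}; 2+H={2,6,10,14,18}; 3+H={3,7,11,15,19}


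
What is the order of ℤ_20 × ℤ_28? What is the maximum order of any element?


|ℤ_20 × ℤ_28| = 20 × 28 = 560
Max element order = lcm(20,28) = 140
Cyclic? No (gcd=4)

|ℤ_20×ℤ_28| = 560, max element order = 140


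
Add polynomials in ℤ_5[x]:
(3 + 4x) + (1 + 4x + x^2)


Add coefficients mod 5:
x^0: 3 + 1 = 4 (mod 5)
x^1: 4 + 4 = 3 (mod 5)
x^2: 0 + 1 = 1 (mod 5)
Result: 4 + 3x + x^2

f + g = 4 + 3x + x^2


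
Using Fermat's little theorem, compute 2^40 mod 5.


Fermat's little theorem: if p is prime and gcd(a,p)=1, then a^(p-1) ≡ 1 (mod p)
p = 5 is prime, gcd(2,5) = 1
Reduce exponent: 40 mod 4 = 0
So 2^40 ≡ 2^0 (mod 5)
2^0 = 1

2^40 ≡ 1 (mod 5)


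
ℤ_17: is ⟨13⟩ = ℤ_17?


g generates ℤ_n iff gcd(g, n) = 1
gcd(13, 17) = 1
Since gcd = 1, 13 is a generator.

Yes, 13 generates ℤ_17


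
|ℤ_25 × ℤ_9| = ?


|A × B| = |A| · |B|
|ℤ_25 × ℤ_9| = 25 × 9 = 225

|ℤ_25 × ℤ_9| = 225


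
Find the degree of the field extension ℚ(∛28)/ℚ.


∛28 has minimal polynomial x³ - 28 (irreducible over ℚ since 28 is not a perfect cube)

[ℚ(∛28)/ℚ] = 3


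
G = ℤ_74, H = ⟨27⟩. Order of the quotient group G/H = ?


|⟨27⟩| = n / gcd(27, 74) = 74 / 1 = 74
H is normal (ℤ_74 is abelian).
|G/H| = |G| / |H| = 74 / 74 = 1

|G/H| = 1


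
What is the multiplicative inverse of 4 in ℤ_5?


Use the extended Euclidean algorithm to write 1 = 4·s + 5·t; then s mod 5 is the inverse.
Euclidean algorithm:
  4 = 0·5 + 4
  5 = 1·4 + 1
  4 = 4·1 + 0
gcd(4,5) = 1
Back-substitution gives: 4·(-1) + 5·(1) = 1
So 4⁻¹ ≡ -1 ≡ 4 (mod 5)
Check: 4 × 4 = 16 ≡ 1 (mod 5) ✓

4⁻¹ ≡ 4 (mod 5)


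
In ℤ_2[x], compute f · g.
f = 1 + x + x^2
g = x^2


Expand and collect like terms; reduce coefficients mod 2:
x^0: 1·0 = 0 ≡ 0 (mod 2)
x^1: 1·0 + 1·0 = 0 ≡ 0 (mod 2)
x^2: 1·1 + 1·0 + 1·0 = 1 ≡ 1 (mod 2)
x^3: 1·1 + 1·0 = 1 ≡ 1 (mod 2)
x^4: 1·1 = 1 ≡ 1 (mod 2)
Result: x^2 + x^3 + x^4

f · g = x^2 + x^3 + x^4


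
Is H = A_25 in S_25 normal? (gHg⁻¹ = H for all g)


H = A_25 in S_25
A_25 has index 2 in S_25, and every subgroup of index 2 is normal

Yes, normal subgroup


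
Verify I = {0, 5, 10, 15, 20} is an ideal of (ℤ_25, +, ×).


Check ideal conditions for I = {0, 5, 10, 15, 20} in ℤ_25:
(1) I is an additive subgroup? Yes
(2) For r ∈ ℤ_25 and a ∈ I: r·a ∈ I? Yes

Yes, I is an ideal of ℤ_25


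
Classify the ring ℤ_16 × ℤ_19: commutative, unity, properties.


Direct product ring; commutative with unity (1,1); but (1,0)·(0,1) = (0,0) gives zero divisors, so not an integral domain
Commutative: Yes
Integral domain: No
Has unity: Yes

ℤ_16 × ℤ_19: Commutative=Yes, Unity=Yes


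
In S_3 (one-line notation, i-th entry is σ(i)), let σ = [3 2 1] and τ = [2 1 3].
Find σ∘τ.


σ∘τ: apply τ first, then σ
1 →τ 2 →σ 2
2 →τ 1 →σ 3
3 →τ 3 →σ 1

σ∘τ = [2 3 1]


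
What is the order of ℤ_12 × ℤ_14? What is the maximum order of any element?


|ℤ_12 × ℤ_14| = 12 × 14 = 168
Max element order = lcm(12,14) = 84
Cyclic? No (gcd=2)

|ℤ_12×ℤ_14| = 168, max element order = 84


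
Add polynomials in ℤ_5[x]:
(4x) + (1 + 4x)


Add coefficients mod 5:
x^0: 0 + 1 = 1 (mod 5)
x^1: 4 + 4 = 3 (mod 5)
Result: 1 + 3x

f + g = 1 + 3x


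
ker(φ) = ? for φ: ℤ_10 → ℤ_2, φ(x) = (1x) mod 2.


Kernel = preimage of identity
ker(φ) = {x ∈ ℤ_10 : 1x ≡ 0 (mod 2)}. Since 2 | 10, φ is well-defined. The kernel is the cyclic subgroup ⟨2⟩ of ℤ_10 (order 5), i.e. {0, 2, 4, 6, 8}

ker(φ) = {0, 2, 4, 6, 8}


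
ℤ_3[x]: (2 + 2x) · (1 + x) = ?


Expand and collect like terms; reduce coefficients mod 3:
x^0: 2·1 = 2 ≡ 2 (mod 3)
x^1: 2·1 + 2·1 = 4 ≡ 1 (mod 3)
x^2: 2·1 = 2 ≡ 2 (mod 3)
Result: 2 + x + 2x^2

f · g = 2 + x + 2x^2


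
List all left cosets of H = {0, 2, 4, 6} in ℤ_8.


H = {0, 2, 4, 6}, |H| = 4
Number of cosets = |G|/|H| = 8/4 = 2
0 + H = {0, 2, 4, 6}
1 + H = {1, 3, 5, 7}

Cosets: 0+H={0,2,4,6}; 1+H={1,3,5,7}


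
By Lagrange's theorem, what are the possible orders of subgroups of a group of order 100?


Lagrange's theorem: |H| divides |G|
|G| = 100
Divisors of 100: 1, 2, 4, 5, 10, 20, 25, 50, 100

Possible subgroup orders: {1, 2, 4, 5, 10, 20, 25, 50, 100}


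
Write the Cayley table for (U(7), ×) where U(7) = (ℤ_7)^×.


Elements: {1, 2, 3, 4, 5, 6}
Operation: multiplication mod 7
Entry (a, b) = (a × b) mod 7

Cayley table:
  | 1 | 2 | 3 | 4 | 5 | 6
1 | 1 | 2 | 3 | 4 | 5 | 6
2 | 2 | 4 | 6 | 1 | 3 | 5
3 | 3 | 6 | 2 | 5 | 1 | 4
4 | 4 | 1 | 5 | 2 | 6 | 3
5 | 5 | 3 | 1 | 6 | 4 | 2
6 | 6 | 5 | 4 | 3 | 2 | 1


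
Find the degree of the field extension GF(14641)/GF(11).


GF(14641) = GF(11^4), so the extension degree is 4

[GF(14641)/GF(11)] = 4


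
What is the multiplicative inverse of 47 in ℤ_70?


Use the extended Euclidean algorithm to write 1 = 47·s + 70·t; then s mod 70 is the inverse.
Euclidean algorithm:
  47 = 0·70 + 47
  70 = 1·47 + 23
  47 = 2·23 + 1
  23 = 23·1 + 0
gcd(47,70) = 1
Back-substitution gives: 47·(3) + 70·(-2) = 1
So 47⁻¹ ≡ 3 ≡ 3 (mod 70)
Check: 47 × 3 = 141 ≡ 1 (mod 70) ✓

47⁻¹ ≡ 3 (mod 70)


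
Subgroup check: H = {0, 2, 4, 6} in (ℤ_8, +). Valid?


Subgroup test for H = {0, 2, 4, 6} in (ℤ_8, +):
(1) 0 ∈ H? Yes
(2) Closure: for all a,b ∈ H, (a+b) mod 8 ∈ H? Yes
(3) Inverses: for all a ∈ H, -a mod 8 ∈ H? Yes

Yes, H is a subgroup of ℤ_8


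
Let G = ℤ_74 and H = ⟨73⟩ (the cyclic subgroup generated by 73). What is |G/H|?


|⟨73⟩| = n / gcd(73, 74) = 74 / 1 = 74
H is normal (ℤ_74 is abelian).
|G/H| = |G| / |H| = 74 / 74 = 1

|G/H| = 1


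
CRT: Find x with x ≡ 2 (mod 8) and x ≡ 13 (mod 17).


m₁ = 8, m₂ = 17, gcd = 1, so CRT applies. M = m₁·m₂ = 136
Let M₁ = M/m₁ = 17, M₂ = M/m₂ = 8
Find y₁ ≡ M₁⁻¹ (mod m₁): 17⁻¹ ≡ 1 (mod 8)
Find y₂ ≡ M₂⁻¹ (mod m₂): 8⁻¹ ≡ 15 (mod 17)
x = a₁·M₁·y₁ + a₂·M₂·y₂ = 2·17·1 + 13·8·15 = 1594
Reduce mod 136: x ≡ 98
Check: 98 mod 8 = 2 ✓, 98 mod 17 = 13 ✓

x ≡ 98 (mod 136)


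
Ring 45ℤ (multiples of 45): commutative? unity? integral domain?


45ℤ is a commutative ring under +,× but has no multiplicative identity (1 ∉ 45ℤ); it has no zero divisors, but without unity it is not an integral domain
Commutative: Yes
Integral domain: No
Has unity: No

45ℤ (multiples of 45): Commutative=Yes, Unity=No


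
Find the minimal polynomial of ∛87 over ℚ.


∛87 satisfies x³ - 87 = 0, irreducible over ℚ (no rational root; 87 is not a perfect cube)

Minimal polynomial: x³ - 87


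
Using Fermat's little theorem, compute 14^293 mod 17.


Fermat's little theorem: if p is prime and gcd(a,p)=1, then a^(p-1) ≡ 1 (mod p)
p = 17 is prime, gcd(14,17) = 1
Reduce exponent: 293 mod 16 = 5
So 14^293 ≡ 14^5 (mod 17)
14^5 mod 17 = 12

14^293 ≡ 12 (mod 17)


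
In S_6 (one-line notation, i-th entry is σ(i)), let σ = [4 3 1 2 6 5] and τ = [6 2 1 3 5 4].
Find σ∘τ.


σ∘τ: apply τ first, then σ
1 →τ 6 →σ 5
2 →τ 2 →σ 3
3 →τ 1 →σ 4
4 →τ 3 →σ 1
5 →τ 5 →σ 6
6 →τ 4 →σ 2

σ∘τ = [5 3 4 1 6 2]


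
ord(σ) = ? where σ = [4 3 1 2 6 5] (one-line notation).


Cycle decomposition: (1 4 2 3) (5 6)
Cycle lengths: 4, 2
Order = lcm(4, 2) = 4

ord(σ) = 4


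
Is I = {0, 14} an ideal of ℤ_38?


Check ideal conditions for I = {0, 14} in ℤ_38:
(1) I is an additive subgroup? No
(2) For r ∈ ℤ_38 and a ∈ I: r·a ∈ I? No  [counterexample: r=2, a=14, r·a mod 38 = 28 ∉ I]

No, I is not an ideal of ℤ_38


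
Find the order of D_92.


|D_n| = 2n (n rotations and n reflections)
|D_92| = 2×92 = 184

|D_92| = 184


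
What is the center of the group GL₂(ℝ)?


Z(G) = {g ∈ G | gx = xg for all x ∈ G}
Only scalar multiples of the identity commute with all invertible matrices

Z(GL₂(ℝ)) = {aI : a ∈ ℝ, a ≠ 0}


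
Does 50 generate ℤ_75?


g generates ℤ_n iff gcd(g, n) = 1
gcd(50, 75) = 25
Since gcd = 25 ≠ 1, ⟨50⟩ has order 3 < 75, so 50 is not a generator.

No, 50 does not generate ℤ_75


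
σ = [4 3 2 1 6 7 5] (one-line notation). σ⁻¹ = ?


To find σ⁻¹, swap domain and range:
σ(1) = 4 → σ⁻¹(4) = 1
σ(2) = 3 → σ⁻¹(3) = 2
σ(3) = 2 → σ⁻¹(2) = 3
σ(4) = 1 → σ⁻¹(1) = 4
σ(5) = 6 → σ⁻¹(6) = 5
σ(6) = 7 → σ⁻¹(7) = 6
σ(7) = 5 → σ⁻¹(5) = 7

σ⁻¹ = [4 3 2 1 7 5 6]


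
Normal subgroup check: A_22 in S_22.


H = A_22 in S_22
A_22 has index 2 in S_22, and every subgroup of index 2 is normal

Yes, normal subgroup


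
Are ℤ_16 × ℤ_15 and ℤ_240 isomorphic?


Comparing ℤ_16 × ℤ_15 and ℤ_240:
gcd(16,15) = 1, so ℤ_16 × ℤ_15 ≅ ℤ_240 (CRT)

Yes, ℤ_16 × ℤ_15 ≅ ℤ_240


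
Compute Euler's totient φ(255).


Factor n: 255 = 3 × 5 × 17
φ(n) = n · ∏(1 - 1/p) over distinct primes p | n
φ(255) = 255 · (1 - 1/3) · (1 - 1/5) · (1 - 1/17) = 128

φ(255) = 128


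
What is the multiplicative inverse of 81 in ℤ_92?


Use the extended Euclidean algorithm to write 1 = 81·s + 92·t; then s mod 92 is the inverse.
Euclidean algorithm:
  81 = 0·92 + 81
  92 = 1·81 + 11
  81 = 7·11 + 4
  11 = 2·4 + 3
  4 = 1·3 + 1
  3 = 3·1 + 0
gcd(81,92) = 1
Back-substitution gives: 81·(25) + 92·(-22) = 1
So 81⁻¹ ≡ 25 ≡ 25 (mod 92)
Check: 81 × 25 = 2025 ≡ 1 (mod 92) ✓

81⁻¹ ≡ 25 (mod 92)


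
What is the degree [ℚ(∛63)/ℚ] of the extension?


∛63 has minimal polynomial x³ - 63 (irreducible over ℚ since 63 is not a perfect cube)

[ℚ(∛63)/ℚ] = 3


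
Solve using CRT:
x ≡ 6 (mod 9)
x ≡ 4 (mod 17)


m₁ = 9, m₂ = 17, gcd = 1, so CRT applies. M = m₁·m₂ = 153
Let M₁ = M/m₁ = 17, M₂ = M/m₂ = 9
Find y₁ ≡ M₁⁻¹ (mod m₁): 17⁻¹ ≡ 8 (mod 9)
Find y₂ ≡ M₂⁻¹ (mod m₂): 9⁻¹ ≡ 2 (mod 17)
x = a₁·M₁·y₁ + a₂·M₂·y₂ = 6·17·8 + 4·9·2 = 888
Reduce mod 153: x ≡ 123
Check: 123 mod 9 = 6 ✓, 123 mod 17 = 4 ✓

x ≡ 123 (mod 153)


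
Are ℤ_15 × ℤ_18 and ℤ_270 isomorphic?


Comparing ℤ_15 × ℤ_18 and ℤ_270:
gcd(15,18) = 3 ≠ 1. Max element order in ℤ_15×ℤ_18 is lcm(15,18) = 90 < 270, so it has no element of order 270

No, ℤ_15 × ℤ_18 ≇ ℤ_270


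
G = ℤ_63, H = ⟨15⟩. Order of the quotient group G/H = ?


|⟨15⟩| = n / gcd(15, 63) = 63 / 3 = 21
H is normal (ℤ_63 is abelian).
|G/H| = |G| / |H| = 63 / 21 = 3

|G/H| = 3


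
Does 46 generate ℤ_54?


g generates ℤ_n iff gcd(g, n) = 1
gcd(46, 54) = 2
Since gcd = 2 ≠ 1, ⟨46⟩ has order 27 < 54, so 46 is not a generator.

No, 46 does not generate ℤ_54


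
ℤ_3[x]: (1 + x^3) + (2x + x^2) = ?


Add coefficients mod 3:
x^0: 1 + 0 = 1 (mod 3)
x^1: 0 + 2 = 2 (mod 3)
x^2: 0 + 1 = 1 (mod 3)
x^3: 1 + 0 = 1 (mod 3)
Result: 1 + 2x + x^2 + x^3

f + g = 1 + 2x + x^2 + x^3


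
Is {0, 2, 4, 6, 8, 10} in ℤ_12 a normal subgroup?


H = {0, 2, 4, 6, 8, 10} in ℤ_12
ℤ_12 is abelian; every subgroup of an abelian group is normal

Yes, normal subgroup


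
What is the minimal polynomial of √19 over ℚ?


√19 satisfies x² - 19 = 0, irreducible over ℚ since 19 is squarefree

Minimal polynomial: x² - 19


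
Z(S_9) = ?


Z(G) = {g ∈ G | gx = xg for all x ∈ G}
S_n is non-abelian for n ≥ 3; Z(S_9) is trivial

Z(S_9) = {e}


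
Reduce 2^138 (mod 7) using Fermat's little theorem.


Fermat's little theorem: if p is prime and gcd(a,p)=1, then a^(p-1) ≡ 1 (mod p)
p = 7 is prime, gcd(2,7) = 1
Reduce exponent: 138 mod 6 = 0
So 2^138 ≡ 2^0 (mod 7)
2^0 = 1

2^138 ≡ 1 (mod 7)


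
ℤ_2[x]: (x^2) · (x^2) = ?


Expand and collect like terms; reduce coefficients mod 2:
x^0: 0·0 = 0 ≡ 0 (mod 2)
x^1: 0·0 + 0·0 = 0 ≡ 0 (mod 2)
x^2: 0·1 + 0·0 + 1·0 = 0 ≡ 0 (mod 2)
x^3: 0·1 + 1·0 = 0 ≡ 0 (mod 2)
x^4: 1·1 = 1 ≡ 1 (mod 2)
Result: x^4

f · g = x^4


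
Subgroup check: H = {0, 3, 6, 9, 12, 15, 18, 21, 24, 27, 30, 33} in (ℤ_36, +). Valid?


Subgroup test for H = {0, 3, 6, 9, 12, 15, 18, 21, 24, 27, 30, 33} in (ℤ_36, +):
(1) 0 ∈ H? Yes
(2) Closure: for all a,b ∈ H, (a+b) mod 36 ∈ H? Yes
(3) Inverses: for all a ∈ H, -a mod 36 ∈ H? Yes

Yes, H is a subgroup of ℤ_36


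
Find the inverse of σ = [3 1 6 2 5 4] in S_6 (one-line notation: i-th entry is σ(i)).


To find σ⁻¹, swap domain and range:
σ(1) = 3 → σ⁻¹(3) = 1
σ(2) = 1 → σ⁻¹(1) = 2
σ(3) = 6 → σ⁻¹(6) = 3
σ(4) = 2 → σ⁻¹(2) = 4
σ(5) = 5 → σ⁻¹(5) = 5
σ(6) = 4 → σ⁻¹(4) = 6

σ⁻¹ = [2 4 1 6 5 3]


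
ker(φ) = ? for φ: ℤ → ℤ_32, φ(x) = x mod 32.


Kernel = preimage of identity
ker(φ) = {x ∈ ℤ : x ≡ 0 (mod 32)} = 32ℤ = {0, ±32, ±64, ...}

ker(φ) = 32ℤ


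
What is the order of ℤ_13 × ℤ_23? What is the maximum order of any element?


|ℤ_13 × ℤ_23| = 13 × 23 = 299
Max element order = lcm(13,23) = 299
Cyclic? Yes (gcd=1)

|ℤ_13×ℤ_23| = 299, max element order = 299


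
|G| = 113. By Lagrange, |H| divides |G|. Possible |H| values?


Lagrange's theorem: |H| divides |G|
|G| = 113
Divisors of 113: 1, 113

Possible subgroup orders: {1, 113}


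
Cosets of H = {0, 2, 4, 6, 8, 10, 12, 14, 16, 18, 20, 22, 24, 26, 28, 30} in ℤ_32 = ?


H = {0, 2, 4, 6, 8, 10, 12, 14, 16, 18, 20, 22, 24, 26, 28, 30}, |H| = 16
Number of cosets = |G|/|H| = 32/16 = 2
0 + H = {0, 2, 4, 6, 8, 10, 12, 14, 16, 18, 20, 22, 24, 26, 28, 30}
1 + H = {1, 3, 5, 7, 9, 11, 13, 15, 17, 19, 21, 23, 25, 27, 29, 31}

Cosets: 0+H={0,2,4,6,8,10,12,14,16,18,20,22,24,26,28,30}; 1+H={1,3,5,7,9,11,13,15,17,19,21,23,25,27,29,31}


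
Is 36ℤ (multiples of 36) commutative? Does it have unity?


36ℤ is a commutative ring under +,× but has no multiplicative identity (1 ∉ 36ℤ); it has no zero divisors, but without unity it is not an integral domain
Commutative: Yes
Integral domain: No
Has unity: No

36ℤ (multiples of 36): Commutative=Yes, Unity=No


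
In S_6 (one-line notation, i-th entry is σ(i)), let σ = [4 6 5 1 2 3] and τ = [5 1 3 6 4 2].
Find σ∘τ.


σ∘τ: apply τ first, then σ
1 →τ 5 →σ 2
2 →τ 1 →σ 4
3 →τ 3 →σ 5
4 →τ 6 →σ 3
5 →τ 4 →σ 1
6 →τ 2 →σ 6

σ∘τ = [2 4 5 3 1 6]


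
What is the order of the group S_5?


|S_n| = n! (number of permutations of n symbols)
|S_5| = 5! = 120

|S_5| = 120


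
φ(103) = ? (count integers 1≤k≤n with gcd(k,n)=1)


Factor n: 103 = 103
φ(n) = n · ∏(1 - 1/p) over distinct primes p | n
φ(103) = 103 · (1 - 1/103) = 102

φ(103) = 102


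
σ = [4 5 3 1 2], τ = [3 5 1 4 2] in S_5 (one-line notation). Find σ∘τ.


σ∘τ: apply τ first, then σ
1 →τ 3 →σ 3
2 →τ 5 →σ 2
3 →τ 1 →σ 4
4 →τ 4 →σ 1
5 →τ 2 →σ 5

σ∘τ = [3 2 4 1 5]


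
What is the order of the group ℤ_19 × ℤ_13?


|A × B| = |A| · |B|
|ℤ_19 × ℤ_13| = 19 × 13 = 247

|ℤ_19 × ℤ_13| = 247


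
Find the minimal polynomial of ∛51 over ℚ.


∛51 satisfies x³ - 51 = 0, irreducible over ℚ (no rational root; 51 is not a perfect cube)

Minimal polynomial: x³ - 51


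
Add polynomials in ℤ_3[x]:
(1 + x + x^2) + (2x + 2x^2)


Add coefficients mod 3:
x^0: 1 + 0 = 1 (mod 3)
x^1: 1 + 2 = 0 (mod 3)
x^2: 1 + 2 = 0 (mod 3)
Result: 1

f + g = 1


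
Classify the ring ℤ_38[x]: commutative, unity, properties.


ℤ_38 has zero divisors (2·19 ≡ 0), and these lift to constant zero divisors in ℤ_38[x]; so not an integral domain
Commutative: Yes
Integral domain: No
Has unity: Yes

ℤ_38[x]: Commutative=Yes, Unity=Yes


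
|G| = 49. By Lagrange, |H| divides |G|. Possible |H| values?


Lagrange's theorem: |H| divides |G|
|G| = 49
Divisors of 49: 1, 7, 49

Possible subgroup orders: {1, 7, 49}


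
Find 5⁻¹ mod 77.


Use the extended Euclidean algorithm to write 1 = 5·s + 77·t; then s mod 77 is the inverse.
Euclidean algorithm:
  5 = 0·77 + 5
  77 = 15·5 + 2
  5 = 2·2 + 1
  2 = 2·1 + 0
gcd(5,77) = 1
Back-substitution gives: 5·(31) + 77·(-2) = 1
So 5⁻¹ ≡ 31 ≡ 31 (mod 77)
Check: 5 × 31 = 155 ≡ 1 (mod 77) ✓

5⁻¹ ≡ 31 (mod 77)


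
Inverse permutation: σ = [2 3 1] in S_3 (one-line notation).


To find σ⁻¹, swap domain and range:
σ(1) = 2 → σ⁻¹(2) = 1
σ(2) = 3 → σ⁻¹(3) = 2
σ(3) = 1 → σ⁻¹(1) = 3

σ⁻¹ = [3 1 2]


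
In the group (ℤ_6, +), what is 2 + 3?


Operation: addition mod 6
2 + 3 = (a + b) mod 6 with a = 2, b = 3

2 + 3 = 5


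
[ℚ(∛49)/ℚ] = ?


∛49 has minimal polynomial x³ - 49 (irreducible over ℚ since 49 is not a perfect cube)

[ℚ(∛49)/ℚ] = 3


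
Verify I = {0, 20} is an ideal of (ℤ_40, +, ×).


Check ideal conditions for I = {0, 20} in ℤ_40:
(1) I is an additive subgroup? Yes
(2) For r ∈ ℤ_40 and a ∈ I: r·a ∈ I? Yes

Yes, I is an ideal of ℤ_40


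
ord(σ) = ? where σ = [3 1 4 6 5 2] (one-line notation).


Cycle decomposition: (1 3 4 6 2)
Cycle lengths: 5
Order = lcm(5) = 5

ord(σ) = 5


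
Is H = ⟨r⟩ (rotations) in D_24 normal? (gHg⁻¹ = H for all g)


H = ⟨r⟩ (rotations) in D_24
The rotation subgroup ⟨r⟩ has index 2 in D_24, so it is normal

Yes, normal subgroup


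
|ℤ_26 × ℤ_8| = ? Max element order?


|ℤ_26 × ℤ_8| = 26 × 8 = 208
Max element order = lcm(26,8) = 104
Cyclic? No (gcd=2)

|ℤ_26×ℤ_8| = 208, max element order = 104


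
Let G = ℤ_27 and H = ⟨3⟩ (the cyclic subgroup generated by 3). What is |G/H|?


|⟨3⟩| = n / gcd(3, 27) = 27 / 3 = 9
H is normal (ℤ_27 is abelian).
|G/H| = |G| / |H| = 27 / 9 = 3

|G/H| = 3


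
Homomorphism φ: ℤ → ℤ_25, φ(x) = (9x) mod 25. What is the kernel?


Kernel = preimage of identity
ker(φ) = {x ∈ ℤ : 9x ≡ 0 (mod 25)}. gcd(9,25) = 1, so 9x ≡ 0 (mod 25) ⟺ x ≡ 0 (mod 25/1 = 25). Hence ker(φ) = 25ℤ

ker(φ) = 25ℤ


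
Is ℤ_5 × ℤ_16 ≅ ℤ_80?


Comparing ℤ_5 × ℤ_16 and ℤ_80:
gcd(5,16) = 1, so ℤ_5 × ℤ_16 ≅ ℤ_80 (CRT)

Yes, ℤ_5 × ℤ_16 ≅ ℤ_80


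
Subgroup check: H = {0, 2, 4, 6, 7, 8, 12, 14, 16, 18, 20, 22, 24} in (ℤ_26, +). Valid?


Subgroup test for H = {0, 2, 4, 6, 7, 8, 12, 14, 16, 18, 20, 22, 24} in (ℤ_26, +):
(1) 0 ∈ H? Yes
(2) Closure: for all a,b ∈ H, (a+b) mod 26 ∈ H? No  [counterexample: 2 + 7 = 9 ∉ H]
(3) Inverses: for all a ∈ H, -a mod 26 ∈ H? No

No, H is not a subgroup of ℤ_26


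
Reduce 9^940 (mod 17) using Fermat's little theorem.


Fermat's little theorem: if p is prime and gcd(a,p)=1, then a^(p-1) ≡ 1 (mod p)
p = 17 is prime, gcd(9,17) = 1
Reduce exponent: 940 mod 16 = 12
So 9^940 ≡ 9^12 (mod 17)
9^12 mod 17 = 16

9^940 ≡ 16 (mod 17)


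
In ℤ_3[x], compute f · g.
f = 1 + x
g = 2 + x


Expand and collect like terms; reduce coefficients mod 3:
x^0: 1·2 = 2 ≡ 2 (mod 3)
x^1: 1·1 + 1·2 = 3 ≡ 0 (mod 3)
x^2: 1·1 = 1 ≡ 1 (mod 3)
Result: 2 + x^2

f · g = 2 + x^2


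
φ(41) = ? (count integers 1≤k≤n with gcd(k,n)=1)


Factor n: 41 = 41
φ(n) = n · ∏(1 - 1/p) over distinct primes p | n
φ(41) = 41 · (1 - 1/41) = 40

φ(41) = 40


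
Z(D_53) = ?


Z(G) = {g ∈ G | gx = xg for all x ∈ G}
For odd n, Z(D_n) = {e}: no nontrivial rotation commutes with all reflections

Z(D_53) = {e}


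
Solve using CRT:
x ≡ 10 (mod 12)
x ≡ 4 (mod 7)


m₁ = 12, m₂ = 7, gcd = 1, so CRT applies. M = m₁·m₂ = 84
Let M₁ = M/m₁ = 7, M₂ = M/m₂ = 12
Find y₁ ≡ M₁⁻¹ (mod m₁): 7⁻¹ ≡ 7 (mod 12)
Find y₂ ≡ M₂⁻¹ (mod m₂): 12⁻¹ ≡ 3 (mod 7)
x = a₁·M₁·y₁ + a₂·M₂·y₂ = 10·7·7 + 4·12·3 = 634
Reduce mod 84: x ≡ 46
Check: 46 mod 12 = 10 ✓, 46 mod 7 = 4 ✓

x ≡ 46 (mod 84)


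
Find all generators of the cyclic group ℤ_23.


g generates ℤ_n iff gcd(g,n) = 1
Prime factors of 23: 23
Generators are g ∈ {1,...,22} not divisible by any of these primes.
Generators: {1, 2, 3, 4, 5, 6, 7, 8, 9, 10, 11, 12, 13, 14, 15, 16, 17, 18, 19, 20, 21, 22}
Number of generators = φ(23) = 22

Generators of ℤ_23 = {1, 2, 3, 4, 5, 6, 7, 8, 9, 10, 11, 12, 13, 14, 15, 16, 17, 18, 19, 20, 21, 22}


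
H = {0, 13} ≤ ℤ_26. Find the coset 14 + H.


14 + H = {14 + h (mod 26) : h ∈ H}
14+0=14, 14+13=1
14 + H = {1, 14} = 1 + H

14 + H = {1, 14}


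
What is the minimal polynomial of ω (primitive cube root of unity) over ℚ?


ω satisfies x² + x + 1 = 0 (the cyclotomic polynomial Φ₃)

Minimal polynomial: x² + x + 1


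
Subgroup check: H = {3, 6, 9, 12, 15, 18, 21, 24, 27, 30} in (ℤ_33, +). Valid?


Subgroup test for H = {3, 6, 9, 12, 15, 18, 21, 24, 27, 30} in (ℤ_33, +):
(1) 0 ∈ H? No
(2) Closure: for all a,b ∈ H, (a+b) mod 33 ∈ H? No  [counterexample: 3 + 30 = 0 ∉ H]
(3) Inverses: for all a ∈ H, -a mod 33 ∈ H? Yes

No, H is not a subgroup of ℤ_33


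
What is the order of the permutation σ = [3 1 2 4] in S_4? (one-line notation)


Cycle decomposition: (1 3 2)
Cycle lengths: 3
Order = lcm(3) = 3

ord(σ) = 3


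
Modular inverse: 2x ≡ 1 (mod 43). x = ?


Use the extended Euclidean algorithm to write 1 = 2·s + 43·t; then s mod 43 is the inverse.
Euclidean algorithm:
  2 = 0·43 + 2
  43 = 21·2 + 1
  2 = 2·1 + 0
gcd(2,43) = 1
Back-substitution gives: 2·(-21) + 43·(1) = 1
So 2⁻¹ ≡ -21 ≡ 22 (mod 43)
Check: 2 × 22 = 44 ≡ 1 (mod 43) ✓

2⁻¹ ≡ 22 (mod 43)


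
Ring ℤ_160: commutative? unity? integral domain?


ℤ_160 is a commutative ring with unity 1; 160 = 2×80 is composite, so 2·80 ≡ 0 gives zero divisors (not an integral domain)
Commutative: Yes
Integral domain: No
Has unity: Yes

ℤ_160: Commutative=Yes, Unity=Yes


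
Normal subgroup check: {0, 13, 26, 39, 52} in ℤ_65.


H = {0, 13, 26, 39, 52} in ℤ_65
ℤ_65 is abelian; every subgroup of an abelian group is normal

Yes, normal subgroup


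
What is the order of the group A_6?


|A_n| = n!/2 (even permutations)
|A_6| = 6!/2 = 720/2 = 360

|A_6| = 360


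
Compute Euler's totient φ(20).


φ(n) = count of k ∈ {1,...,n} with gcd(k,n)=1
Coprimes to 20: {1, 3, 7, 9, 11, 13, 17, 19}
Count: 8

φ(20) = 8


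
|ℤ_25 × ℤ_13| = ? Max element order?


|ℤ_25 × ℤ_13| = 25 × 13 = 325
Max element order = lcm(25,13) = 325
Cyclic? Yes (gcd=1)

|ℤ_25×ℤ_13| = 325, max element order = 325


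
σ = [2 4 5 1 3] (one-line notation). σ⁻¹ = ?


To find σ⁻¹, swap domain and range:
σ(1) = 2 → σ⁻¹(2) = 1
σ(2) = 4 → σ⁻¹(4) = 2
σ(3) = 5 → σ⁻¹(5) = 3
σ(4) = 1 → σ⁻¹(1) = 4
σ(5) = 3 → σ⁻¹(3) = 5

σ⁻¹ = [4 1 5 2 3]


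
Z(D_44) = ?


Z(G) = {g ∈ G | gx = xg for all x ∈ G}
For even n, Z(D_n) = {e, r^(n/2)}: the 180° rotation r^22 commutes with every reflection and rotation

Z(D_44) = {e, r^22}


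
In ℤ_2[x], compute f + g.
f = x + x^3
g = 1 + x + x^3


Add coefficients mod 2:
x^0: 0 + 1 = 1 (mod 2)
x^1: 1 + 1 = 0 (mod 2)
x^2: 0 + 0 = 0 (mod 2)
x^3: 1 + 1 = 0 (mod 2)
Result: 1

f + g = 1


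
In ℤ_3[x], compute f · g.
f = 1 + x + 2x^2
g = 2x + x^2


Expand and collect like terms; reduce coefficients mod 3:
x^0: 1·0 = 0 ≡ 0 (mod 3)
x^1: 1·2 + 1·0 = 2 ≡ 2 (mod 3)
x^2: 1·1 + 1·2 + 2·0 = 3 ≡ 0 (mod 3)
x^3: 1·1 + 2·2 = 5 ≡ 2 (mod 3)
x^4: 2·1 = 2 ≡ 2 (mod 3)
Result: 2x + 2x^3 + 2x^4

f · g = 2x + 2x^3 + 2x^4


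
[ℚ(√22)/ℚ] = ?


√22 has minimal polynomial x² - 22 (irreducible over ℚ since 22 is squarefree)

[ℚ(√22)/ℚ] = 2


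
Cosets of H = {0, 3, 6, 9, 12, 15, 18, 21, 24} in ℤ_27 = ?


H = {0, 3, 6, 9, 12, 15, 18, 21, 24}, |H| = 9
Number of cosets = |G|/|H| = 27/9 = 3
0 + H = {0, 3, 6, 9, 12, 15, 18, 21, 24}
1 + H = {1, 4, 7, 10, 13, 16, 19, 22, 25}
2 + H = {2, 5, 8, 11, 14, 17, 20, 23, 26}

Cosets: 0+H={0,3,6,9,12,15,18,21,24}; 1+H={1,4,7,10,13,16,19,22,25}; 2+H={2,5,8,11,14,17,20,23,26}


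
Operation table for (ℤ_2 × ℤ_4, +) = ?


Elements: {(0,0), (0,1), (0,2), (0,3), (1,0), (1,1), (1,2), (1,3)}
Operation: componentwise addition mod (2, 4)
Entry (a, b) = ((a₁+b₁) mod 2, (a₂+b₂) mod 4)

Cayley table:
      | (0,0) | (0,1) | (0,2) | (0,3) | (1,0) | (1,1) | (1,2) | (1,3)
(0,0) | (0,0) | (0,1) | (0,2) | (0,3) | (1,0) | (1,1) | (1,2) | (1,3)
(0,1) | (0,1) | (0,2) | (0,3) | (0,0) | (1,1) | (1,2) | (1,3) | (1,0)
(0,2) | (0,2) | (0,3) | (0,0) | (0,1) | (1,2) | (1,3) | (1,0) | (1,1)
(0,3) | (0,3) | (0,0) | (0,1) | (0,2) | (1,3) | (1,0) | (1,1) | (1,2)
(1,0) | (1,0) | (1,1) | (1,2) | (1,3) | (0,0) | (0,1) | (0,2) | (0,3)
(1,1) | (1,1) | (1,2) | (1,3) | (1,0) | (0,1) | (0,2) | (0,3) | (0,0)
(1,2) | (1,2) | (1,3) | (1,0) | (1,1) | (0,2) | (0,3) | (0,0) | (0,1)
(1,3) | (1,3) | (1,0) | (1,1) | (1,2) | (0,3) | (0,0) | (0,1) | (0,2)


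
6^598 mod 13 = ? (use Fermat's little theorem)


Fermat's little theorem: if p is prime and gcd(a,p)=1, then a^(p-1) ≡ 1 (mod p)
p = 13 is prime, gcd(6,13) = 1
Reduce exponent: 598 mod 12 = 10
So 6^598 ≡ 6^10 (mod 13)
6^10 mod 13 = 4

6^598 ≡ 4 (mod 13)


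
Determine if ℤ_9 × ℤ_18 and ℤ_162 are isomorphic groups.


Comparing ℤ_9 × ℤ_18 and ℤ_162:
gcd(9,18) = 9 ≠ 1. Max element order in ℤ_9×ℤ_18 is lcm(9,18) = 18 < 162, so it has no element of order 162

No, ℤ_9 × ℤ_18 ≇ ℤ_162


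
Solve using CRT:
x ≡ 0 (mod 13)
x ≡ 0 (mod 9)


m₁ = 13, m₂ = 9, gcd = 1, so CRT applies. M = m₁·m₂ = 117
Let M₁ = M/m₁ = 9, M₂ = M/m₂ = 13
Find y₁ ≡ M₁⁻¹ (mod m₁): 9⁻¹ ≡ 3 (mod 13)
Find y₂ ≡ M₂⁻¹ (mod m₂): 13⁻¹ ≡ 7 (mod 9)
x = a₁·M₁·y₁ + a₂·M₂·y₂ = 0·9·3 + 0·13·7 = 0
Reduce mod 117: x ≡ 0
Check: 0 mod 13 = 0 ✓, 0 mod 9 = 0 ✓

x ≡ 0 (mod 117)


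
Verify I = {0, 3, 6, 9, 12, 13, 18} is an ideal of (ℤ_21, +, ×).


Check ideal conditions for I = {0, 3, 6, 9, 12, 13, 18} in ℤ_21:
(1) I is an additive subgroup? No
(2) For r ∈ ℤ_21 and a ∈ I: r·a ∈ I? No  [counterexample: r=2, a=13, r·a mod 21 = 5 ∉ I]

No, I is not an ideal of ℤ_21


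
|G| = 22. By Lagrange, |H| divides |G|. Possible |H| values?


Lagrange's theorem: |H| divides |G|
|G| = 22
Divisors of 22: 1, 2, 11, 22

Possible subgroup orders: {1, 2, 11, 22}


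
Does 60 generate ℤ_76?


g generates ℤ_n iff gcd(g, n) = 1
gcd(60, 76) = 4
Since gcd = 4 ≠ 1, ⟨60⟩ has order 19 < 76, so 60 is not a generator.

No, 60 does not generate ℤ_76


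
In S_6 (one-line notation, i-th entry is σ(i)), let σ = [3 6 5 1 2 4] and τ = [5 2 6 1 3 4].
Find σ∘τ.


σ∘τ: apply τ first, then σ
1 →τ 5 →σ 2
2 →τ 2 →σ 6
3 →τ 6 →σ 4
4 →τ 1 →σ 3
5 →τ 3 →σ 5
6 →τ 4 →σ 1

σ∘τ = [2 6 4 3 5 1]


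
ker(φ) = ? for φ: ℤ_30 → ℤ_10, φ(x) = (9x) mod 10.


Kernel = preimage of identity
ker(φ) = {x ∈ ℤ_30 : 9x ≡ 0 (mod 10)}. Since 10 | 30, φ is well-defined. The kernel is the cyclic subgroup ⟨10⟩ of ℤ_30 (order 3), i.e. {0, 10, 20}

ker(φ) = {0, 10, 20}
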